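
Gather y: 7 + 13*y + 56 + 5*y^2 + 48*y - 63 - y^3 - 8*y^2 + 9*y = -y^3 - 3*y^2 + 70*y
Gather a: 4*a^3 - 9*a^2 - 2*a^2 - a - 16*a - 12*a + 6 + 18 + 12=4*a^3 - 11*a^2 - 29*a + 36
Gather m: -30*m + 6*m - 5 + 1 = -24*m - 4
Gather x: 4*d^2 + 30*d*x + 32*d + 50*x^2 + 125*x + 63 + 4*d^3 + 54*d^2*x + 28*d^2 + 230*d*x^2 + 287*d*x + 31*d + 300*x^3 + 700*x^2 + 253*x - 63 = 4*d^3 + 32*d^2 + 63*d + 300*x^3 + x^2*(230*d + 750) + x*(54*d^2 + 317*d + 378)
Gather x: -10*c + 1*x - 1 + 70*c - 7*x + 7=60*c - 6*x + 6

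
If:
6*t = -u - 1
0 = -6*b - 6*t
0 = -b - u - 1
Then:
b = 0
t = 0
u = -1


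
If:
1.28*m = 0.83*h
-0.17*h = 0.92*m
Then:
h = 0.00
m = 0.00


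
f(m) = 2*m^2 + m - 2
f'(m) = 4*m + 1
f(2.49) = 12.89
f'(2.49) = 10.96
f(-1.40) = 0.52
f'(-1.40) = -4.60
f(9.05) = 170.86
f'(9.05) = 37.20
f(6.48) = 88.46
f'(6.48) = 26.92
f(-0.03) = -2.03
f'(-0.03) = 0.88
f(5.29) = 59.26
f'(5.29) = 22.16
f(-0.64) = -1.82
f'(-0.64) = -1.56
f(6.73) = 95.32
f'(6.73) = 27.92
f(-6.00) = 64.00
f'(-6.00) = -23.00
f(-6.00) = 64.00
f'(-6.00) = -23.00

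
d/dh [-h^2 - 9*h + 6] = -2*h - 9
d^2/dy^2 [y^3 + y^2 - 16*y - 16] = 6*y + 2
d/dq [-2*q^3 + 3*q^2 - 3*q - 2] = -6*q^2 + 6*q - 3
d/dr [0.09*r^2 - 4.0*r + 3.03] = 0.18*r - 4.0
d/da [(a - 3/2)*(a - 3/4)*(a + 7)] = 3*a^2 + 19*a/2 - 117/8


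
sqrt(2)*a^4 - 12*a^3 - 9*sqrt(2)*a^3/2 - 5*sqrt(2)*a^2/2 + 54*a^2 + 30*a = a*(a - 5)*(a - 6*sqrt(2))*(sqrt(2)*a + sqrt(2)/2)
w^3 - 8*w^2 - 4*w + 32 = (w - 8)*(w - 2)*(w + 2)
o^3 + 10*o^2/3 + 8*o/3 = o*(o + 4/3)*(o + 2)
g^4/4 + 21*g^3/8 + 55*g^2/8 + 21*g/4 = g*(g/4 + 1/2)*(g + 3/2)*(g + 7)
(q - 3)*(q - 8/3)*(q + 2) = q^3 - 11*q^2/3 - 10*q/3 + 16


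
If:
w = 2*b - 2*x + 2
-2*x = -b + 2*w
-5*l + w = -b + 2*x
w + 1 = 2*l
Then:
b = -7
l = 3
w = 5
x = -17/2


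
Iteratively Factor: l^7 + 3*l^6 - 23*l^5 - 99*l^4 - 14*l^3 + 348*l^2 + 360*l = (l + 3)*(l^6 - 23*l^4 - 30*l^3 + 76*l^2 + 120*l) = (l + 2)*(l + 3)*(l^5 - 2*l^4 - 19*l^3 + 8*l^2 + 60*l) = (l - 2)*(l + 2)*(l + 3)*(l^4 - 19*l^2 - 30*l) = l*(l - 2)*(l + 2)*(l + 3)*(l^3 - 19*l - 30) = l*(l - 5)*(l - 2)*(l + 2)*(l + 3)*(l^2 + 5*l + 6) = l*(l - 5)*(l - 2)*(l + 2)*(l + 3)^2*(l + 2)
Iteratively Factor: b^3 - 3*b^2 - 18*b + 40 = (b + 4)*(b^2 - 7*b + 10) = (b - 2)*(b + 4)*(b - 5)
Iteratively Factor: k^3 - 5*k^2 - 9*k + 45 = (k - 3)*(k^2 - 2*k - 15) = (k - 3)*(k + 3)*(k - 5)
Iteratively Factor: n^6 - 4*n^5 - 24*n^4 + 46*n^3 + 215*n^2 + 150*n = (n - 5)*(n^5 + n^4 - 19*n^3 - 49*n^2 - 30*n) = n*(n - 5)*(n^4 + n^3 - 19*n^2 - 49*n - 30) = n*(n - 5)^2*(n^3 + 6*n^2 + 11*n + 6) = n*(n - 5)^2*(n + 1)*(n^2 + 5*n + 6) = n*(n - 5)^2*(n + 1)*(n + 3)*(n + 2)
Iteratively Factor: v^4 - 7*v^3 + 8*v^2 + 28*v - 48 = (v + 2)*(v^3 - 9*v^2 + 26*v - 24) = (v - 4)*(v + 2)*(v^2 - 5*v + 6) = (v - 4)*(v - 3)*(v + 2)*(v - 2)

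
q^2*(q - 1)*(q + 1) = q^4 - q^2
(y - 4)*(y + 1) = y^2 - 3*y - 4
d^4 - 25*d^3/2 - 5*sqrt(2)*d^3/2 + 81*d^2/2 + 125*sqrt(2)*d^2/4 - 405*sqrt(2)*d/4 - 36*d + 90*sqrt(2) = (d - 8)*(d - 3)*(d - 3/2)*(d - 5*sqrt(2)/2)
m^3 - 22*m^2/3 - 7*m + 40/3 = (m - 8)*(m - 1)*(m + 5/3)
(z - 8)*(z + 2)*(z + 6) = z^3 - 52*z - 96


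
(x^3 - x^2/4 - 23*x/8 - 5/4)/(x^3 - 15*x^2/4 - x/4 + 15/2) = (x + 1/2)/(x - 3)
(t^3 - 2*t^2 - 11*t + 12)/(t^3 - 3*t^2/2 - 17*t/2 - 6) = 2*(t^2 + 2*t - 3)/(2*t^2 + 5*t + 3)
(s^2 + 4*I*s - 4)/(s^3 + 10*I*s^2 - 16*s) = (s + 2*I)/(s*(s + 8*I))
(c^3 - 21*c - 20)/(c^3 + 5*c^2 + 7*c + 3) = (c^2 - c - 20)/(c^2 + 4*c + 3)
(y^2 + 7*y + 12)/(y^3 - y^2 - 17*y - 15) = (y + 4)/(y^2 - 4*y - 5)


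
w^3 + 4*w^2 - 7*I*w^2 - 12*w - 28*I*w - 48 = (w + 4)*(w - 4*I)*(w - 3*I)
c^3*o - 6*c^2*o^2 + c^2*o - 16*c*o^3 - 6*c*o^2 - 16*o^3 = (c - 8*o)*(c + 2*o)*(c*o + o)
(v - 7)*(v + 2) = v^2 - 5*v - 14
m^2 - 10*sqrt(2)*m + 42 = (m - 7*sqrt(2))*(m - 3*sqrt(2))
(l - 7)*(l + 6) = l^2 - l - 42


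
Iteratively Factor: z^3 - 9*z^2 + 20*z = (z - 5)*(z^2 - 4*z) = (z - 5)*(z - 4)*(z)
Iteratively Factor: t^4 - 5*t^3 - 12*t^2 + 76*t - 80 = (t - 2)*(t^3 - 3*t^2 - 18*t + 40) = (t - 2)^2*(t^2 - t - 20) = (t - 5)*(t - 2)^2*(t + 4)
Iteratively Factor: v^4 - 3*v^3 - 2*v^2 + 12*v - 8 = (v - 2)*(v^3 - v^2 - 4*v + 4) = (v - 2)*(v + 2)*(v^2 - 3*v + 2) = (v - 2)^2*(v + 2)*(v - 1)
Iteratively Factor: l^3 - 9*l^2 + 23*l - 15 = (l - 1)*(l^2 - 8*l + 15) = (l - 5)*(l - 1)*(l - 3)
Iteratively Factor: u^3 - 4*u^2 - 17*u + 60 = (u + 4)*(u^2 - 8*u + 15) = (u - 3)*(u + 4)*(u - 5)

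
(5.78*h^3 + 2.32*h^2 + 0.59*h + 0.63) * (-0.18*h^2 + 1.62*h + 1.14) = -1.0404*h^5 + 8.946*h^4 + 10.2414*h^3 + 3.4872*h^2 + 1.6932*h + 0.7182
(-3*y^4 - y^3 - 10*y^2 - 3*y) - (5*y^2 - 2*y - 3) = -3*y^4 - y^3 - 15*y^2 - y + 3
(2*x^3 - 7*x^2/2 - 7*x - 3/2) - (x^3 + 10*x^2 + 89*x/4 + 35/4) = x^3 - 27*x^2/2 - 117*x/4 - 41/4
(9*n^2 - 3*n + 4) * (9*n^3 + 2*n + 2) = 81*n^5 - 27*n^4 + 54*n^3 + 12*n^2 + 2*n + 8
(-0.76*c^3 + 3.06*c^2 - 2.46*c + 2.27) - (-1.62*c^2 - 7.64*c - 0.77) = -0.76*c^3 + 4.68*c^2 + 5.18*c + 3.04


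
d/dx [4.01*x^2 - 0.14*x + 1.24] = 8.02*x - 0.14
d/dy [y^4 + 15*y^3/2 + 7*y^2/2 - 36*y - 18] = 4*y^3 + 45*y^2/2 + 7*y - 36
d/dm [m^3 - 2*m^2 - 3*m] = 3*m^2 - 4*m - 3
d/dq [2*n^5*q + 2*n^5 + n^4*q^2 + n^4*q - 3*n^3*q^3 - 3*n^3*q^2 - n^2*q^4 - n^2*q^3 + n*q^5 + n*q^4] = n*(2*n^4 + 2*n^3*q + n^3 - 9*n^2*q^2 - 6*n^2*q - 4*n*q^3 - 3*n*q^2 + 5*q^4 + 4*q^3)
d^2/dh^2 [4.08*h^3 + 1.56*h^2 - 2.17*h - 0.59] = 24.48*h + 3.12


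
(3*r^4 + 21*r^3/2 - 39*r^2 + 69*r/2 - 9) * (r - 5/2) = 3*r^5 + 3*r^4 - 261*r^3/4 + 132*r^2 - 381*r/4 + 45/2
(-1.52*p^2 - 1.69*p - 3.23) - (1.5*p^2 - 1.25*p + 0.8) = -3.02*p^2 - 0.44*p - 4.03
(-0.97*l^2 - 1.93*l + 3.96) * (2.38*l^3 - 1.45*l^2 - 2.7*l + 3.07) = -2.3086*l^5 - 3.1869*l^4 + 14.8423*l^3 - 3.5089*l^2 - 16.6171*l + 12.1572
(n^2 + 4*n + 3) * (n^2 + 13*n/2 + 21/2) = n^4 + 21*n^3/2 + 79*n^2/2 + 123*n/2 + 63/2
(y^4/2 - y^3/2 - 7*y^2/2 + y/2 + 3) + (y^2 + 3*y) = y^4/2 - y^3/2 - 5*y^2/2 + 7*y/2 + 3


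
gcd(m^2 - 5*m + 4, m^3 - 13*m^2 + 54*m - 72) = m - 4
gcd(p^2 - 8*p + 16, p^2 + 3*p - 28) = p - 4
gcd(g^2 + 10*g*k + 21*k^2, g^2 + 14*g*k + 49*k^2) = g + 7*k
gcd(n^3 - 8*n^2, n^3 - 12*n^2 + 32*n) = n^2 - 8*n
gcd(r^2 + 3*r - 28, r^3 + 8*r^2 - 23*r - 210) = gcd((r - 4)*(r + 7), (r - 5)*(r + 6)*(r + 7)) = r + 7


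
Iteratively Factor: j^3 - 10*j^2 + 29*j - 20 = (j - 1)*(j^2 - 9*j + 20) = (j - 4)*(j - 1)*(j - 5)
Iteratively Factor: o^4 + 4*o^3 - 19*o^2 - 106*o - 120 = (o + 3)*(o^3 + o^2 - 22*o - 40) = (o + 3)*(o + 4)*(o^2 - 3*o - 10) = (o + 2)*(o + 3)*(o + 4)*(o - 5)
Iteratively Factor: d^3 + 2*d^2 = (d)*(d^2 + 2*d) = d*(d + 2)*(d)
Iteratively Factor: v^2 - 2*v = (v)*(v - 2)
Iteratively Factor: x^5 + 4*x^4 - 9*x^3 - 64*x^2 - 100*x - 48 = (x + 1)*(x^4 + 3*x^3 - 12*x^2 - 52*x - 48) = (x - 4)*(x + 1)*(x^3 + 7*x^2 + 16*x + 12) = (x - 4)*(x + 1)*(x + 2)*(x^2 + 5*x + 6) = (x - 4)*(x + 1)*(x + 2)*(x + 3)*(x + 2)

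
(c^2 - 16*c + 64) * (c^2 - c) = c^4 - 17*c^3 + 80*c^2 - 64*c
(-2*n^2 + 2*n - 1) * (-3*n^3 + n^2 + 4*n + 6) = 6*n^5 - 8*n^4 - 3*n^3 - 5*n^2 + 8*n - 6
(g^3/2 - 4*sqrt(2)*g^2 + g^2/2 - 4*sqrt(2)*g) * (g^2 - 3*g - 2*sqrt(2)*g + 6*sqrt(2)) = g^5/2 - 5*sqrt(2)*g^4 - g^4 + 10*sqrt(2)*g^3 + 29*g^3/2 - 32*g^2 + 15*sqrt(2)*g^2 - 48*g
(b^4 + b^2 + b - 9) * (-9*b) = -9*b^5 - 9*b^3 - 9*b^2 + 81*b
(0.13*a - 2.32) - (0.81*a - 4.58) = 2.26 - 0.68*a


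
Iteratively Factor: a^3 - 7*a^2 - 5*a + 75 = (a - 5)*(a^2 - 2*a - 15) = (a - 5)^2*(a + 3)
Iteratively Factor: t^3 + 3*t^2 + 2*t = (t + 1)*(t^2 + 2*t) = (t + 1)*(t + 2)*(t)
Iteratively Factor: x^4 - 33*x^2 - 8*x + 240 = (x + 4)*(x^3 - 4*x^2 - 17*x + 60) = (x + 4)^2*(x^2 - 8*x + 15) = (x - 5)*(x + 4)^2*(x - 3)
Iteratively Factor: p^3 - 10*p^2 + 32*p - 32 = (p - 4)*(p^2 - 6*p + 8) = (p - 4)^2*(p - 2)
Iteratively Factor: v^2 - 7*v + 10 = (v - 5)*(v - 2)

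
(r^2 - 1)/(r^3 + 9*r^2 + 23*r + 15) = (r - 1)/(r^2 + 8*r + 15)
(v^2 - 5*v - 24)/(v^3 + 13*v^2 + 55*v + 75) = (v - 8)/(v^2 + 10*v + 25)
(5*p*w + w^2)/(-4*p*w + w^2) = (-5*p - w)/(4*p - w)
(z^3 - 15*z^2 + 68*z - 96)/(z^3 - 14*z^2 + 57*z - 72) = (z - 4)/(z - 3)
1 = 1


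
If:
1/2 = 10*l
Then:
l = 1/20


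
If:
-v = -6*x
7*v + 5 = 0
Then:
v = -5/7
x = -5/42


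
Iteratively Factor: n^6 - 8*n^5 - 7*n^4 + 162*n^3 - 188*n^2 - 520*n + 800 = (n - 5)*(n^5 - 3*n^4 - 22*n^3 + 52*n^2 + 72*n - 160) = (n - 5)*(n - 2)*(n^4 - n^3 - 24*n^2 + 4*n + 80) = (n - 5)*(n - 2)*(n + 4)*(n^3 - 5*n^2 - 4*n + 20) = (n - 5)^2*(n - 2)*(n + 4)*(n^2 - 4) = (n - 5)^2*(n - 2)*(n + 2)*(n + 4)*(n - 2)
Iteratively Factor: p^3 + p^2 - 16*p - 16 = (p - 4)*(p^2 + 5*p + 4) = (p - 4)*(p + 4)*(p + 1)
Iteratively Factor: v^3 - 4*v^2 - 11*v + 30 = (v - 5)*(v^2 + v - 6) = (v - 5)*(v - 2)*(v + 3)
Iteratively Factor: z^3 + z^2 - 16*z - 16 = (z - 4)*(z^2 + 5*z + 4) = (z - 4)*(z + 4)*(z + 1)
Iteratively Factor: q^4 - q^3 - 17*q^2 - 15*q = (q + 3)*(q^3 - 4*q^2 - 5*q) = (q + 1)*(q + 3)*(q^2 - 5*q) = q*(q + 1)*(q + 3)*(q - 5)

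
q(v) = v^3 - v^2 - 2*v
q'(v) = 3*v^2 - 2*v - 2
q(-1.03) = -0.09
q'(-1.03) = 3.24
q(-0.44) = 0.60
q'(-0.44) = -0.54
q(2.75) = 7.73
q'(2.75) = 15.19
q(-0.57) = 0.63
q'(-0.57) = 0.11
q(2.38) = 3.06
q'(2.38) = 10.23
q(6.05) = 172.74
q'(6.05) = 95.71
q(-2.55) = -17.98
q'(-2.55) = 22.61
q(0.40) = -0.90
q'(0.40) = -2.32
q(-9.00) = -792.00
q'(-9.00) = 259.00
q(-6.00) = -240.00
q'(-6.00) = 118.00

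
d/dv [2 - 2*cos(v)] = 2*sin(v)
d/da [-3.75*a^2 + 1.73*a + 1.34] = 1.73 - 7.5*a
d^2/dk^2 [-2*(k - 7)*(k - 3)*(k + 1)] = 36 - 12*k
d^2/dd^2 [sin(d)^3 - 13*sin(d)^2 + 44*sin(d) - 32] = -9*sin(d)^3 + 52*sin(d)^2 - 38*sin(d) - 26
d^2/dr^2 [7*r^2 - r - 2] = 14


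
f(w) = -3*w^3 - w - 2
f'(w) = -9*w^2 - 1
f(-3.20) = 99.50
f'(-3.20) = -93.16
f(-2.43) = 43.48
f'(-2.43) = -54.14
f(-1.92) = 21.15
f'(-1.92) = -34.18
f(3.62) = -147.93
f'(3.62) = -118.94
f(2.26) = -38.89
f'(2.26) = -46.97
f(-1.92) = 21.15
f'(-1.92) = -34.18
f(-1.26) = 5.26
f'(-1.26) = -15.29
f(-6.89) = 986.14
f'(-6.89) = -428.25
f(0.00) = -2.00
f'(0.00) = -1.00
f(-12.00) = 5194.00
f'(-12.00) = -1297.00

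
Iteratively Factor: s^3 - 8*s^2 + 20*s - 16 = (s - 2)*(s^2 - 6*s + 8) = (s - 4)*(s - 2)*(s - 2)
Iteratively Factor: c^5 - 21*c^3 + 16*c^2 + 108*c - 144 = (c - 2)*(c^4 + 2*c^3 - 17*c^2 - 18*c + 72) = (c - 2)*(c + 4)*(c^3 - 2*c^2 - 9*c + 18) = (c - 2)^2*(c + 4)*(c^2 - 9) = (c - 2)^2*(c + 3)*(c + 4)*(c - 3)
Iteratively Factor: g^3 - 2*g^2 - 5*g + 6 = (g + 2)*(g^2 - 4*g + 3) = (g - 3)*(g + 2)*(g - 1)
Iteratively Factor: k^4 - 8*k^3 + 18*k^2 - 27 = (k + 1)*(k^3 - 9*k^2 + 27*k - 27) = (k - 3)*(k + 1)*(k^2 - 6*k + 9) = (k - 3)^2*(k + 1)*(k - 3)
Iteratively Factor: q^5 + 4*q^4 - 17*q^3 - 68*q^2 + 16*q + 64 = (q - 1)*(q^4 + 5*q^3 - 12*q^2 - 80*q - 64) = (q - 1)*(q + 4)*(q^3 + q^2 - 16*q - 16) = (q - 4)*(q - 1)*(q + 4)*(q^2 + 5*q + 4) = (q - 4)*(q - 1)*(q + 4)^2*(q + 1)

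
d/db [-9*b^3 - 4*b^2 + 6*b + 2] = -27*b^2 - 8*b + 6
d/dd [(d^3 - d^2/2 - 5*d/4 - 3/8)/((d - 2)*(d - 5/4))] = (32*d^4 - 208*d^3 + 332*d^2 - 56*d - 139)/(2*(16*d^4 - 104*d^3 + 249*d^2 - 260*d + 100))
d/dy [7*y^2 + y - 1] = 14*y + 1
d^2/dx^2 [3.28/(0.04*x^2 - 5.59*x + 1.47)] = (-0.010496*x^2 + 1.466816*x + 3.28*(0.08*x - 5.59)*(0.16*x - 11.18) - 0.385728)/(0.04*x^2 - 5.59*x + 1.47)^3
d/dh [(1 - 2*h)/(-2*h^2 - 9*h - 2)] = (-4*h^2 + 4*h + 13)/(4*h^4 + 36*h^3 + 89*h^2 + 36*h + 4)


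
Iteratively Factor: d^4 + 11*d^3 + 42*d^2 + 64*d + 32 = (d + 4)*(d^3 + 7*d^2 + 14*d + 8) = (d + 1)*(d + 4)*(d^2 + 6*d + 8) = (d + 1)*(d + 2)*(d + 4)*(d + 4)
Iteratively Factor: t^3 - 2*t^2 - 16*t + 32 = (t - 2)*(t^2 - 16) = (t - 4)*(t - 2)*(t + 4)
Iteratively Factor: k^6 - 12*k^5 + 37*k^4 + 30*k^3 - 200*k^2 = (k + 2)*(k^5 - 14*k^4 + 65*k^3 - 100*k^2) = (k - 5)*(k + 2)*(k^4 - 9*k^3 + 20*k^2) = (k - 5)^2*(k + 2)*(k^3 - 4*k^2) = k*(k - 5)^2*(k + 2)*(k^2 - 4*k) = k*(k - 5)^2*(k - 4)*(k + 2)*(k)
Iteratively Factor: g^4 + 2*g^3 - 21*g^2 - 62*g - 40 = (g + 4)*(g^3 - 2*g^2 - 13*g - 10) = (g + 2)*(g + 4)*(g^2 - 4*g - 5) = (g + 1)*(g + 2)*(g + 4)*(g - 5)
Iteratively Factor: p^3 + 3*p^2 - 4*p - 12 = (p + 2)*(p^2 + p - 6) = (p - 2)*(p + 2)*(p + 3)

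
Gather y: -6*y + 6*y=0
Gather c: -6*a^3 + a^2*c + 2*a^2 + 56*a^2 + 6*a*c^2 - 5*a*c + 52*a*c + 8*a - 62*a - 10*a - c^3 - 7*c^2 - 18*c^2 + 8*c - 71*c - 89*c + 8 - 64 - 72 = -6*a^3 + 58*a^2 - 64*a - c^3 + c^2*(6*a - 25) + c*(a^2 + 47*a - 152) - 128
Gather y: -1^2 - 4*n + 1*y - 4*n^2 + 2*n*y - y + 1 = -4*n^2 + 2*n*y - 4*n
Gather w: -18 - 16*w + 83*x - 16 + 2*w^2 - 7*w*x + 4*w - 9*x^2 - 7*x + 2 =2*w^2 + w*(-7*x - 12) - 9*x^2 + 76*x - 32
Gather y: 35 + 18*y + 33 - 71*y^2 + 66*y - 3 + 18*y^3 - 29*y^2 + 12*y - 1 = 18*y^3 - 100*y^2 + 96*y + 64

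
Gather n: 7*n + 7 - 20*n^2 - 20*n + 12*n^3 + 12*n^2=12*n^3 - 8*n^2 - 13*n + 7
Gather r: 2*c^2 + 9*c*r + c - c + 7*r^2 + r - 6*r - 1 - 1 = 2*c^2 + 7*r^2 + r*(9*c - 5) - 2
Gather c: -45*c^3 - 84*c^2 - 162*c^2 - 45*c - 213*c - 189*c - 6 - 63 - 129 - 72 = -45*c^3 - 246*c^2 - 447*c - 270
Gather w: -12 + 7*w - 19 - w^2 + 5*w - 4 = -w^2 + 12*w - 35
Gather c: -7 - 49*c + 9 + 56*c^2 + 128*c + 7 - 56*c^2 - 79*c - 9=0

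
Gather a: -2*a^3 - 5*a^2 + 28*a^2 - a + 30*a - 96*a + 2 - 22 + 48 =-2*a^3 + 23*a^2 - 67*a + 28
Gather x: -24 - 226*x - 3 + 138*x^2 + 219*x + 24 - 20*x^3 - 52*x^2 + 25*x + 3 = -20*x^3 + 86*x^2 + 18*x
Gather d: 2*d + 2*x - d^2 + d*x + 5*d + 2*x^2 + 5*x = -d^2 + d*(x + 7) + 2*x^2 + 7*x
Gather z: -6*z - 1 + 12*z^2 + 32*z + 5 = 12*z^2 + 26*z + 4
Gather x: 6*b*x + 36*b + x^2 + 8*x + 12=36*b + x^2 + x*(6*b + 8) + 12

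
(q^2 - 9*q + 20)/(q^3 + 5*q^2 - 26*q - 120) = (q - 4)/(q^2 + 10*q + 24)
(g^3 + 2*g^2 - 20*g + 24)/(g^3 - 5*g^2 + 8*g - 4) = (g + 6)/(g - 1)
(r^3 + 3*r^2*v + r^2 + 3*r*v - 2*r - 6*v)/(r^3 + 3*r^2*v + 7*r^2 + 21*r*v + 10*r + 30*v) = (r - 1)/(r + 5)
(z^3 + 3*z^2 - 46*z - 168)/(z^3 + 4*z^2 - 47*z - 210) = (z + 4)/(z + 5)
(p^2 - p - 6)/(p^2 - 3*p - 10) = (p - 3)/(p - 5)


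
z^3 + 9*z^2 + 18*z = z*(z + 3)*(z + 6)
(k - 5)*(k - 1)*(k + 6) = k^3 - 31*k + 30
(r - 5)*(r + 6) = r^2 + r - 30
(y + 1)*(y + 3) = y^2 + 4*y + 3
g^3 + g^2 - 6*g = g*(g - 2)*(g + 3)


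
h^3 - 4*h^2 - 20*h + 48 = (h - 6)*(h - 2)*(h + 4)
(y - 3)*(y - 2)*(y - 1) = y^3 - 6*y^2 + 11*y - 6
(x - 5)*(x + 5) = x^2 - 25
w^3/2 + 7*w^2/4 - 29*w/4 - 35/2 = (w/2 + 1)*(w - 7/2)*(w + 5)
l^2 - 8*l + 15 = (l - 5)*(l - 3)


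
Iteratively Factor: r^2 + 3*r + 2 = (r + 2)*(r + 1)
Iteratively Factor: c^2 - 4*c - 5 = (c + 1)*(c - 5)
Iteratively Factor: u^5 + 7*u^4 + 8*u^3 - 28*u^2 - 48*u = (u + 3)*(u^4 + 4*u^3 - 4*u^2 - 16*u) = (u - 2)*(u + 3)*(u^3 + 6*u^2 + 8*u) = (u - 2)*(u + 2)*(u + 3)*(u^2 + 4*u) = u*(u - 2)*(u + 2)*(u + 3)*(u + 4)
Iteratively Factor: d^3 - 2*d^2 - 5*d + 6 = (d - 3)*(d^2 + d - 2) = (d - 3)*(d + 2)*(d - 1)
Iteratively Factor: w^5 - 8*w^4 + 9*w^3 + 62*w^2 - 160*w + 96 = (w - 1)*(w^4 - 7*w^3 + 2*w^2 + 64*w - 96) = (w - 4)*(w - 1)*(w^3 - 3*w^2 - 10*w + 24) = (w - 4)*(w - 1)*(w + 3)*(w^2 - 6*w + 8) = (w - 4)^2*(w - 1)*(w + 3)*(w - 2)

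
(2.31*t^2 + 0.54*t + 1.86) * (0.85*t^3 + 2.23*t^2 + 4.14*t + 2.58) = 1.9635*t^5 + 5.6103*t^4 + 12.3486*t^3 + 12.3432*t^2 + 9.0936*t + 4.7988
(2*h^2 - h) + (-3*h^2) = -h^2 - h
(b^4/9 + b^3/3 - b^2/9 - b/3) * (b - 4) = b^5/9 - b^4/9 - 13*b^3/9 + b^2/9 + 4*b/3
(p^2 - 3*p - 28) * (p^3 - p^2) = p^5 - 4*p^4 - 25*p^3 + 28*p^2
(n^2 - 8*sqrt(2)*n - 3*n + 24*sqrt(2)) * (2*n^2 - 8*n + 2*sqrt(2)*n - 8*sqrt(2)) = 2*n^4 - 14*sqrt(2)*n^3 - 14*n^3 - 8*n^2 + 98*sqrt(2)*n^2 - 168*sqrt(2)*n + 224*n - 384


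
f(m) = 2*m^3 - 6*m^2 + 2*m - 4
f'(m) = 6*m^2 - 12*m + 2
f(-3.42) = -161.02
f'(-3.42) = 113.22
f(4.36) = 56.43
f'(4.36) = 63.74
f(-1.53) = -28.27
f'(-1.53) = 34.41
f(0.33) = -3.92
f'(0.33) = -1.31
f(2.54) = -4.86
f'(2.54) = 10.23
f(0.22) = -3.83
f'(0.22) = -0.35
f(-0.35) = -5.52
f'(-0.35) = 6.94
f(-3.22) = -139.42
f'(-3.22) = 102.85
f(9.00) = 986.00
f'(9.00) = 380.00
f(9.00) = 986.00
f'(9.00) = 380.00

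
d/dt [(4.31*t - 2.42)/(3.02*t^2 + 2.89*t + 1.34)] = (-13.0162*t^2 + 14.6168*t + 12.7692)/(9.1204*t^4 + 17.4556*t^3 + 16.4457*t^2 + 7.7452*t + 1.7956)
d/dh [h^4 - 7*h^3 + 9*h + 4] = 4*h^3 - 21*h^2 + 9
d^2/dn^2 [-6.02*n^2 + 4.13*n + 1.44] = -12.0400000000000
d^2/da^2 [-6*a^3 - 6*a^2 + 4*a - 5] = -36*a - 12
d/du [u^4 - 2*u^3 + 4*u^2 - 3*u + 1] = 4*u^3 - 6*u^2 + 8*u - 3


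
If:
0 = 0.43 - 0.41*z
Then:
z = 1.05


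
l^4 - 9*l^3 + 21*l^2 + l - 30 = (l - 5)*(l - 3)*(l - 2)*(l + 1)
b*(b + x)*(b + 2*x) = b^3 + 3*b^2*x + 2*b*x^2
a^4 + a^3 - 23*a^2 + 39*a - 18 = (a - 3)*(a - 1)^2*(a + 6)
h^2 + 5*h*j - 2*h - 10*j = (h - 2)*(h + 5*j)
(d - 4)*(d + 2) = d^2 - 2*d - 8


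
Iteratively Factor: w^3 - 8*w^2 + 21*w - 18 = (w - 2)*(w^2 - 6*w + 9) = (w - 3)*(w - 2)*(w - 3)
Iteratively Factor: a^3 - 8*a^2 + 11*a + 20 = (a - 5)*(a^2 - 3*a - 4) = (a - 5)*(a - 4)*(a + 1)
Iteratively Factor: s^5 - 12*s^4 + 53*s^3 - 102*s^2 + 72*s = (s - 4)*(s^4 - 8*s^3 + 21*s^2 - 18*s) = s*(s - 4)*(s^3 - 8*s^2 + 21*s - 18) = s*(s - 4)*(s - 2)*(s^2 - 6*s + 9) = s*(s - 4)*(s - 3)*(s - 2)*(s - 3)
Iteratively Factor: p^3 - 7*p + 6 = (p - 1)*(p^2 + p - 6) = (p - 1)*(p + 3)*(p - 2)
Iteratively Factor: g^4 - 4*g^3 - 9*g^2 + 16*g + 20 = (g + 1)*(g^3 - 5*g^2 - 4*g + 20) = (g - 5)*(g + 1)*(g^2 - 4) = (g - 5)*(g + 1)*(g + 2)*(g - 2)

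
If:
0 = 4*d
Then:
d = 0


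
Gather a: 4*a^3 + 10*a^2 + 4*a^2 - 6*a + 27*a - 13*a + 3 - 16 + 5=4*a^3 + 14*a^2 + 8*a - 8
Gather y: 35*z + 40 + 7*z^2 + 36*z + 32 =7*z^2 + 71*z + 72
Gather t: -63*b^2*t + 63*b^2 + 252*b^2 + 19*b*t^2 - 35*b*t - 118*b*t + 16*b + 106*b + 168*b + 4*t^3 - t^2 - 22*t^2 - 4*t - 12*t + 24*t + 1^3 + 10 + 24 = 315*b^2 + 290*b + 4*t^3 + t^2*(19*b - 23) + t*(-63*b^2 - 153*b + 8) + 35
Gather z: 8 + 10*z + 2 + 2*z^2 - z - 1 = 2*z^2 + 9*z + 9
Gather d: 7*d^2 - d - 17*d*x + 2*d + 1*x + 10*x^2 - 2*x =7*d^2 + d*(1 - 17*x) + 10*x^2 - x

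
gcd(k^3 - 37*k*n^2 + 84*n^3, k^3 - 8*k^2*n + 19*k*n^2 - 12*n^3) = k^2 - 7*k*n + 12*n^2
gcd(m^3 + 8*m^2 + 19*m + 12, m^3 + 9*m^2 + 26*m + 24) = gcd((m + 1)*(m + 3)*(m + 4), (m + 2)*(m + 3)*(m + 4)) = m^2 + 7*m + 12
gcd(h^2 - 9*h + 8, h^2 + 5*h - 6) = h - 1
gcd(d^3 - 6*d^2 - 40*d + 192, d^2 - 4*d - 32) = d - 8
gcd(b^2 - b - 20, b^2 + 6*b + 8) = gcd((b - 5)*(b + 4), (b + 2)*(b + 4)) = b + 4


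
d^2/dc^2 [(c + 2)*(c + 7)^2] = 6*c + 32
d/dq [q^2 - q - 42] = 2*q - 1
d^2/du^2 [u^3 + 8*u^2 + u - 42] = 6*u + 16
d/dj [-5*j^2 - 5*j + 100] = -10*j - 5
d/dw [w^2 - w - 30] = 2*w - 1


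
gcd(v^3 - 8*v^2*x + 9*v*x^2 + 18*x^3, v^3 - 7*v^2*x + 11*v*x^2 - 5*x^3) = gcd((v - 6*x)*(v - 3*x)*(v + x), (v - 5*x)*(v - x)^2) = 1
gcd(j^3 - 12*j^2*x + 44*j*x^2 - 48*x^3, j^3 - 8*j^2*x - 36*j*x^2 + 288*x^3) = -j + 6*x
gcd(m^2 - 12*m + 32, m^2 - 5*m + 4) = m - 4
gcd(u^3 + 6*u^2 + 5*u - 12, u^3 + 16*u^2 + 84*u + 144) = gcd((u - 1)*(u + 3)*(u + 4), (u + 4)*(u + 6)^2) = u + 4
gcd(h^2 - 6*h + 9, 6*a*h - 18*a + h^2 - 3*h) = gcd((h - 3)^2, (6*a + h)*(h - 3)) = h - 3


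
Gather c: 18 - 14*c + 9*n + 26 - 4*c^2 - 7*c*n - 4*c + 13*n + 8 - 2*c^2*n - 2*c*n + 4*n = c^2*(-2*n - 4) + c*(-9*n - 18) + 26*n + 52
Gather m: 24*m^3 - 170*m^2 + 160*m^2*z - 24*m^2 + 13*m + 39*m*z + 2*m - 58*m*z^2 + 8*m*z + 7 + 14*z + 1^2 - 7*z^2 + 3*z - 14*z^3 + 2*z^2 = 24*m^3 + m^2*(160*z - 194) + m*(-58*z^2 + 47*z + 15) - 14*z^3 - 5*z^2 + 17*z + 8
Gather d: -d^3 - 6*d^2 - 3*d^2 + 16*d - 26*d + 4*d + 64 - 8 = -d^3 - 9*d^2 - 6*d + 56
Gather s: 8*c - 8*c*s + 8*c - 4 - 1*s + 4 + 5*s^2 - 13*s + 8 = 16*c + 5*s^2 + s*(-8*c - 14) + 8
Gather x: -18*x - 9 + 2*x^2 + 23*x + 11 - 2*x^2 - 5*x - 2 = 0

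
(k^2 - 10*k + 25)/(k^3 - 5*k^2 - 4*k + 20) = (k - 5)/(k^2 - 4)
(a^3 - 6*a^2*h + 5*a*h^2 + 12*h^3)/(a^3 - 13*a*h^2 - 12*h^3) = (a - 3*h)/(a + 3*h)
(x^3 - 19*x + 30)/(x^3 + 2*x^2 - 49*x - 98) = (x^3 - 19*x + 30)/(x^3 + 2*x^2 - 49*x - 98)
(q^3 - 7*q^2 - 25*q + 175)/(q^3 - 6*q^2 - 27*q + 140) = (q - 5)/(q - 4)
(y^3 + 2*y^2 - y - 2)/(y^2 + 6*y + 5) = (y^2 + y - 2)/(y + 5)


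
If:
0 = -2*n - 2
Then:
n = -1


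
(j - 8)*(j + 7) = j^2 - j - 56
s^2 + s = s*(s + 1)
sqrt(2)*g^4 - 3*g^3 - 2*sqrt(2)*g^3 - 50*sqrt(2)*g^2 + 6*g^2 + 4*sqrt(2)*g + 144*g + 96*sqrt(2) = (g - 8)*(g + 6)*(g - 2*sqrt(2))*(sqrt(2)*g + 1)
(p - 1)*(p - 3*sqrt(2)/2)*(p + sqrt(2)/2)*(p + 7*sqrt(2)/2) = p^4 - p^3 + 5*sqrt(2)*p^3/2 - 17*p^2/2 - 5*sqrt(2)*p^2/2 - 21*sqrt(2)*p/4 + 17*p/2 + 21*sqrt(2)/4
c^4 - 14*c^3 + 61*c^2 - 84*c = c*(c - 7)*(c - 4)*(c - 3)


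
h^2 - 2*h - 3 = (h - 3)*(h + 1)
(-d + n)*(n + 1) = -d*n - d + n^2 + n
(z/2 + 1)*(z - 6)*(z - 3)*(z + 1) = z^4/2 - 3*z^3 - 7*z^2/2 + 18*z + 18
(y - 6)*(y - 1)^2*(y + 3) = y^4 - 5*y^3 - 11*y^2 + 33*y - 18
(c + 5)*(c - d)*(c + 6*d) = c^3 + 5*c^2*d + 5*c^2 - 6*c*d^2 + 25*c*d - 30*d^2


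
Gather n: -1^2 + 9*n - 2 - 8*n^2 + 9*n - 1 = -8*n^2 + 18*n - 4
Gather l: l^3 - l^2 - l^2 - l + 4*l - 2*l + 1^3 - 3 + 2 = l^3 - 2*l^2 + l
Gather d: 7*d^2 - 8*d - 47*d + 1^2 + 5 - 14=7*d^2 - 55*d - 8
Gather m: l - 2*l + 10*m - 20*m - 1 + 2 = -l - 10*m + 1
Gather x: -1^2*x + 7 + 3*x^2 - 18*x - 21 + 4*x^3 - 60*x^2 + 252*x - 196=4*x^3 - 57*x^2 + 233*x - 210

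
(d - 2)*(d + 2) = d^2 - 4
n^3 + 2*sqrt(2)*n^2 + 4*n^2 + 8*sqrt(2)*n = n*(n + 4)*(n + 2*sqrt(2))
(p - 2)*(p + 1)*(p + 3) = p^3 + 2*p^2 - 5*p - 6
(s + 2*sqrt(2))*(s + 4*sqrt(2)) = s^2 + 6*sqrt(2)*s + 16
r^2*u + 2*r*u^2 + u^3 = u*(r + u)^2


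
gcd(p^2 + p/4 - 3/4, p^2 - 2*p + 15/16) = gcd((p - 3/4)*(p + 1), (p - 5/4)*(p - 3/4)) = p - 3/4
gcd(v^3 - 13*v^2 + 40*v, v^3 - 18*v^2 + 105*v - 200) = v^2 - 13*v + 40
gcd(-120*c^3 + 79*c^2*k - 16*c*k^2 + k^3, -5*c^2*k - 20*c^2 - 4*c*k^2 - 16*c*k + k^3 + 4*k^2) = 5*c - k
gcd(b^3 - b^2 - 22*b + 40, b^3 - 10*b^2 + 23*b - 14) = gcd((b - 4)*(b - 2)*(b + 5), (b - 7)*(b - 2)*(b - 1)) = b - 2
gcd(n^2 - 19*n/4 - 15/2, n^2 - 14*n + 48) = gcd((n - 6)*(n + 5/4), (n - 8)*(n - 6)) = n - 6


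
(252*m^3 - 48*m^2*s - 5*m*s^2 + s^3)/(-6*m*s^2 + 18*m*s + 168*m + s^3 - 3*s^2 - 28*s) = (-42*m^2 + m*s + s^2)/(s^2 - 3*s - 28)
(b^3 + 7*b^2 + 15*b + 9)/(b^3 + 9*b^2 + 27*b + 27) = (b + 1)/(b + 3)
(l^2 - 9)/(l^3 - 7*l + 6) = (l - 3)/(l^2 - 3*l + 2)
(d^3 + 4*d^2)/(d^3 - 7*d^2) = (d + 4)/(d - 7)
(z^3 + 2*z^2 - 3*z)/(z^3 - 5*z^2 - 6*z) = (-z^2 - 2*z + 3)/(-z^2 + 5*z + 6)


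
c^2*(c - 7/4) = c^3 - 7*c^2/4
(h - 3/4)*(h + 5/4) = h^2 + h/2 - 15/16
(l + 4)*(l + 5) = l^2 + 9*l + 20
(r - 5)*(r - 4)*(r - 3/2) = r^3 - 21*r^2/2 + 67*r/2 - 30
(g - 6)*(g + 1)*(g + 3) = g^3 - 2*g^2 - 21*g - 18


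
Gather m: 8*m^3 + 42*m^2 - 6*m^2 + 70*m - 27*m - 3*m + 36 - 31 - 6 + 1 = 8*m^3 + 36*m^2 + 40*m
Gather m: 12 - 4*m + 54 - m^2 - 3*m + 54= -m^2 - 7*m + 120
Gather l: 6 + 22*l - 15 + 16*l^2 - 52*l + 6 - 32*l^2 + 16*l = -16*l^2 - 14*l - 3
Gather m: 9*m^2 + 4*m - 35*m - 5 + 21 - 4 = 9*m^2 - 31*m + 12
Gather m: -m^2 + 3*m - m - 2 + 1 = -m^2 + 2*m - 1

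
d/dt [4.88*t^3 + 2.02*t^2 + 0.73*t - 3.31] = 14.64*t^2 + 4.04*t + 0.73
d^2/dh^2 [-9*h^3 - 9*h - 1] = -54*h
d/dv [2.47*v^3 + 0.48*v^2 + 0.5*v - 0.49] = 7.41*v^2 + 0.96*v + 0.5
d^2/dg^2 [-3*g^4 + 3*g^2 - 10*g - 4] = 6 - 36*g^2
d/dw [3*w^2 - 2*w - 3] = 6*w - 2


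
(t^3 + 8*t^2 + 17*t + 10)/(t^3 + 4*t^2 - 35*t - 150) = (t^2 + 3*t + 2)/(t^2 - t - 30)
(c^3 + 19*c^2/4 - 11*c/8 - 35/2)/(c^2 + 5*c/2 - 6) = (8*c^2 + 6*c - 35)/(4*(2*c - 3))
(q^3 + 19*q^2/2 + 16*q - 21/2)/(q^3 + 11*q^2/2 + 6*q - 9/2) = (q + 7)/(q + 3)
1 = 1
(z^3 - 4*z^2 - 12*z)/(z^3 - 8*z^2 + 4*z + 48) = z/(z - 4)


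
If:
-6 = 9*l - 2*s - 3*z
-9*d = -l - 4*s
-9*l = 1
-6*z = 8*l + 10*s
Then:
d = -167/243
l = -1/9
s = -41/27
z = 217/81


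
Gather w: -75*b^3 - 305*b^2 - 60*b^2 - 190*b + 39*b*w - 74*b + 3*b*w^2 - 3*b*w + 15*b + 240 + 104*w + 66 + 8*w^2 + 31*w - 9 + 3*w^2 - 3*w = -75*b^3 - 365*b^2 - 249*b + w^2*(3*b + 11) + w*(36*b + 132) + 297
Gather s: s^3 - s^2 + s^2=s^3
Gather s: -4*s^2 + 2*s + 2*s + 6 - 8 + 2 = -4*s^2 + 4*s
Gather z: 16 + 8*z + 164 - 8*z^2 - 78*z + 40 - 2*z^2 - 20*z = -10*z^2 - 90*z + 220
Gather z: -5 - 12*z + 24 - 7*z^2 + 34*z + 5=-7*z^2 + 22*z + 24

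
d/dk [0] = 0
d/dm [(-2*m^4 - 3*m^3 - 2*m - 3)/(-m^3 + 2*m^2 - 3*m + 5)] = (2*m^6 - 8*m^5 + 12*m^4 - 26*m^3 - 50*m^2 + 12*m - 19)/(m^6 - 4*m^5 + 10*m^4 - 22*m^3 + 29*m^2 - 30*m + 25)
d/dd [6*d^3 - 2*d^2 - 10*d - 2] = 18*d^2 - 4*d - 10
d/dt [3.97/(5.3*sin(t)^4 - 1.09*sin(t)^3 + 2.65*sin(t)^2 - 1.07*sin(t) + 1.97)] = (-84.164*sin(t)^3 + 12.9819*sin(t)^2 - 21.041*sin(t) + 4.2479)*cos(t)/(5.3*sin(t)^4 - 1.09*sin(t)^3 + 2.65*sin(t)^2 - 1.07*sin(t) + 1.97)^2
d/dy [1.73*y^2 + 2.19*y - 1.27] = 3.46*y + 2.19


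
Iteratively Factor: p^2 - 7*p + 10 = (p - 5)*(p - 2)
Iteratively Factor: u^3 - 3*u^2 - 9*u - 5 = (u + 1)*(u^2 - 4*u - 5) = (u + 1)^2*(u - 5)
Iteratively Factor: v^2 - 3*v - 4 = (v + 1)*(v - 4)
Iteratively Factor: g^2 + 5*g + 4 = (g + 1)*(g + 4)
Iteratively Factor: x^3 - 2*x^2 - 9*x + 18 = (x - 3)*(x^2 + x - 6) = (x - 3)*(x - 2)*(x + 3)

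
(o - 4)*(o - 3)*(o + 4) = o^3 - 3*o^2 - 16*o + 48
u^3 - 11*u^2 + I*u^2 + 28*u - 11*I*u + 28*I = (u - 7)*(u - 4)*(u + I)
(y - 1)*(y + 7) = y^2 + 6*y - 7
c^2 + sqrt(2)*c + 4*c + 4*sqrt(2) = (c + 4)*(c + sqrt(2))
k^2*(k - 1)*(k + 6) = k^4 + 5*k^3 - 6*k^2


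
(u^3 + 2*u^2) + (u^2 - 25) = u^3 + 3*u^2 - 25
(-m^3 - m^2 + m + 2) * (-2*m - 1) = 2*m^4 + 3*m^3 - m^2 - 5*m - 2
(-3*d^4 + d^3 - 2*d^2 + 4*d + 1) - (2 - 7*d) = -3*d^4 + d^3 - 2*d^2 + 11*d - 1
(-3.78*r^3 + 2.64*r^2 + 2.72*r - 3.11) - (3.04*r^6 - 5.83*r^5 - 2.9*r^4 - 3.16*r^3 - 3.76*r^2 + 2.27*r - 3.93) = -3.04*r^6 + 5.83*r^5 + 2.9*r^4 - 0.62*r^3 + 6.4*r^2 + 0.45*r + 0.82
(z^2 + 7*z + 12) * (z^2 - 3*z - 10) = z^4 + 4*z^3 - 19*z^2 - 106*z - 120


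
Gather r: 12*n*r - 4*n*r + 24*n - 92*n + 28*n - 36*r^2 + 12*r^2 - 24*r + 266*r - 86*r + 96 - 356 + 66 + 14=-40*n - 24*r^2 + r*(8*n + 156) - 180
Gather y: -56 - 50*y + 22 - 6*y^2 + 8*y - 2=-6*y^2 - 42*y - 36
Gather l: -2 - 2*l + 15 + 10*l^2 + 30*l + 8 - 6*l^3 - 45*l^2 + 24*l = -6*l^3 - 35*l^2 + 52*l + 21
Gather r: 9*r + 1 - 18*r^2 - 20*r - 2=-18*r^2 - 11*r - 1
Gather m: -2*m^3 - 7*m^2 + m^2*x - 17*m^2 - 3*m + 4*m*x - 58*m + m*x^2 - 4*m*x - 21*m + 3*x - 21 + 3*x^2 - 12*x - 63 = -2*m^3 + m^2*(x - 24) + m*(x^2 - 82) + 3*x^2 - 9*x - 84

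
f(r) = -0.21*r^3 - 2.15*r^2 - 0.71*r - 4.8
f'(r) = -0.63*r^2 - 4.3*r - 0.71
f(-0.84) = -5.60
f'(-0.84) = 2.46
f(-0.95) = -5.89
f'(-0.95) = 2.81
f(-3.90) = -22.28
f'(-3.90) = 6.48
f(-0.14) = -4.74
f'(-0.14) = -0.12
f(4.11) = -58.62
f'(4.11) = -29.03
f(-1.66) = -8.59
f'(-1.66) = 4.69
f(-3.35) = -18.65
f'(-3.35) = 6.62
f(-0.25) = -4.75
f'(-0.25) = 0.33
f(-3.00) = -16.35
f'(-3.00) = 6.52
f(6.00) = -131.82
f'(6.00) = -49.19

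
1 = 1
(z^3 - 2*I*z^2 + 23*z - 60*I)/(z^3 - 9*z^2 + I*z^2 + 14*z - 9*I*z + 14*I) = (z^3 - 2*I*z^2 + 23*z - 60*I)/(z^3 + z^2*(-9 + I) + z*(14 - 9*I) + 14*I)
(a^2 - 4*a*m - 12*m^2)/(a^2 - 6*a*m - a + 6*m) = (a + 2*m)/(a - 1)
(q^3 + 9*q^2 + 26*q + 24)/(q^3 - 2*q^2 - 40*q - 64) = (q + 3)/(q - 8)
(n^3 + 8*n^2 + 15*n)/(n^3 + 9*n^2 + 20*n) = (n + 3)/(n + 4)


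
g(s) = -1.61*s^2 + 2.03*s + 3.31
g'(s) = 2.03 - 3.22*s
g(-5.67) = -59.96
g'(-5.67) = 20.29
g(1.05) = 3.67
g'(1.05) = -1.35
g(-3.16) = -19.18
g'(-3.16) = 12.21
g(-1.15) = -1.15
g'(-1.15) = 5.73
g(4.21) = -16.68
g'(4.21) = -11.53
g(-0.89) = 0.23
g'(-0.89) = 4.90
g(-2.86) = -15.66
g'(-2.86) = 11.24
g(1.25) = 3.33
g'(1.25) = -2.00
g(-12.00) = -252.89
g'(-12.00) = 40.67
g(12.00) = -204.17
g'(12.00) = -36.61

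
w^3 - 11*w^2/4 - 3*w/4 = w*(w - 3)*(w + 1/4)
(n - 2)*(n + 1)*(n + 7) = n^3 + 6*n^2 - 9*n - 14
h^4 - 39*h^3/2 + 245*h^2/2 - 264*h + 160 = (h - 8)^2*(h - 5/2)*(h - 1)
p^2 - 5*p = p*(p - 5)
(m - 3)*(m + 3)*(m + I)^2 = m^4 + 2*I*m^3 - 10*m^2 - 18*I*m + 9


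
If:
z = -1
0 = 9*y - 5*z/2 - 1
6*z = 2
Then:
No Solution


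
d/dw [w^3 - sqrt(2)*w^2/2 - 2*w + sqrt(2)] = 3*w^2 - sqrt(2)*w - 2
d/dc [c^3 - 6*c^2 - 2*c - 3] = 3*c^2 - 12*c - 2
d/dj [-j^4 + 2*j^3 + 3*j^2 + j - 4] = -4*j^3 + 6*j^2 + 6*j + 1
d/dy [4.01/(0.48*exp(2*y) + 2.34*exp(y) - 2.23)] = (-3.8496*exp(y) - 9.3834)*exp(y)/(0.48*exp(2*y) + 2.34*exp(y) - 2.23)^2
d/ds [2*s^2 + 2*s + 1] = 4*s + 2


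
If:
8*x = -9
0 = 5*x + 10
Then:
No Solution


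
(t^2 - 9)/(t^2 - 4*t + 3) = (t + 3)/(t - 1)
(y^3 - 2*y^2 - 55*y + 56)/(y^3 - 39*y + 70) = (y^2 - 9*y + 8)/(y^2 - 7*y + 10)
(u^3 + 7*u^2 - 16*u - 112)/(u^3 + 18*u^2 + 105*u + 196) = (u - 4)/(u + 7)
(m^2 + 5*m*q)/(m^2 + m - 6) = m*(m + 5*q)/(m^2 + m - 6)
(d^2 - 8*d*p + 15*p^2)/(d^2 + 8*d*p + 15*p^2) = (d^2 - 8*d*p + 15*p^2)/(d^2 + 8*d*p + 15*p^2)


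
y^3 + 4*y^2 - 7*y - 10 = (y - 2)*(y + 1)*(y + 5)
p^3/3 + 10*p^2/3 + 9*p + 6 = (p/3 + 1/3)*(p + 3)*(p + 6)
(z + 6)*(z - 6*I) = z^2 + 6*z - 6*I*z - 36*I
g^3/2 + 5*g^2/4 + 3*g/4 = g*(g/2 + 1/2)*(g + 3/2)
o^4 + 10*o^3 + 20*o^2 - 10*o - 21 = (o - 1)*(o + 1)*(o + 3)*(o + 7)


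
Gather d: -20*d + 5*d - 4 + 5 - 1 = -15*d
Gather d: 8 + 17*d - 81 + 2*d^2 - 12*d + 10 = 2*d^2 + 5*d - 63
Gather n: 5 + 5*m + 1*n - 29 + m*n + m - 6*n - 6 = 6*m + n*(m - 5) - 30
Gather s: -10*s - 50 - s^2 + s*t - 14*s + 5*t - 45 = -s^2 + s*(t - 24) + 5*t - 95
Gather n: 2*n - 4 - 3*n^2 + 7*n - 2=-3*n^2 + 9*n - 6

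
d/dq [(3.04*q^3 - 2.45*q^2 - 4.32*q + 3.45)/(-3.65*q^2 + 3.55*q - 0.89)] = (-11.096*q^4 + 21.584*q^3 - 32.5823*q^2 + 29.546*q - 8.4027)/(13.3225*q^4 - 25.915*q^3 + 19.0995*q^2 - 6.319*q + 0.7921)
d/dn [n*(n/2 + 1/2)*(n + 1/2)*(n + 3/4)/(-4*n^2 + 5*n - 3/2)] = (-128*n^5 + 96*n^4 + 264*n^3 - 8*n^2 - 78*n - 9)/(8*(64*n^4 - 160*n^3 + 148*n^2 - 60*n + 9))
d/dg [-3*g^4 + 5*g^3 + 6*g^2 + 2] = 3*g*(-4*g^2 + 5*g + 4)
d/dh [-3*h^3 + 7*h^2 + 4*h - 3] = -9*h^2 + 14*h + 4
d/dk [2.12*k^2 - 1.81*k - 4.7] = 4.24*k - 1.81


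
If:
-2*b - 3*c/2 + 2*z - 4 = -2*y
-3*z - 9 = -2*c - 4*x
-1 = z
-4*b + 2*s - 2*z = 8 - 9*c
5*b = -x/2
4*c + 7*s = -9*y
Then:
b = -57/1568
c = 891/392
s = -1431/196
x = 285/784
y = 915/196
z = -1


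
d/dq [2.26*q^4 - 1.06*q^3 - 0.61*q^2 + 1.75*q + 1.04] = 9.04*q^3 - 3.18*q^2 - 1.22*q + 1.75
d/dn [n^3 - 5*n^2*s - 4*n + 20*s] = 3*n^2 - 10*n*s - 4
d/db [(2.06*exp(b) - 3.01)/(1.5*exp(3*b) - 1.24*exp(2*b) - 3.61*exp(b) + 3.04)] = (-6.18*exp(3*b) + 16.0994*exp(2*b) - 7.4648*exp(b) - 4.6037)*exp(b)/(2.25*exp(6*b) - 3.72*exp(5*b) - 9.2924*exp(4*b) + 18.0728*exp(3*b) + 5.4929*exp(2*b) - 21.9488*exp(b) + 9.2416)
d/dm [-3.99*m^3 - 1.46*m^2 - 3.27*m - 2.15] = -11.97*m^2 - 2.92*m - 3.27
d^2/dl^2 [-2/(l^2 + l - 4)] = 4*(l^2 + l - (2*l + 1)^2 - 4)/(l^2 + l - 4)^3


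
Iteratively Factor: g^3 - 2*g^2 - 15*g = (g)*(g^2 - 2*g - 15) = g*(g - 5)*(g + 3)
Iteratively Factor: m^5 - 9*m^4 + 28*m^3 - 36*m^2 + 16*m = (m - 2)*(m^4 - 7*m^3 + 14*m^2 - 8*m) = m*(m - 2)*(m^3 - 7*m^2 + 14*m - 8) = m*(m - 2)*(m - 1)*(m^2 - 6*m + 8) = m*(m - 4)*(m - 2)*(m - 1)*(m - 2)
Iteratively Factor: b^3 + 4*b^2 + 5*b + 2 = (b + 1)*(b^2 + 3*b + 2) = (b + 1)*(b + 2)*(b + 1)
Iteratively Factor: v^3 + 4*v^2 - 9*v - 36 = (v + 4)*(v^2 - 9) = (v + 3)*(v + 4)*(v - 3)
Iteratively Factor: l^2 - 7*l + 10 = (l - 5)*(l - 2)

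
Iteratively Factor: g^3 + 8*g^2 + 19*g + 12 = (g + 3)*(g^2 + 5*g + 4) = (g + 3)*(g + 4)*(g + 1)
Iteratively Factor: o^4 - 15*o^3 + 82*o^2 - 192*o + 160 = (o - 4)*(o^3 - 11*o^2 + 38*o - 40) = (o - 4)*(o - 2)*(o^2 - 9*o + 20) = (o - 4)^2*(o - 2)*(o - 5)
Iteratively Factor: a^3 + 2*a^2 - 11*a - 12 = (a - 3)*(a^2 + 5*a + 4) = (a - 3)*(a + 4)*(a + 1)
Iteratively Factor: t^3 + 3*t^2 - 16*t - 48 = (t + 4)*(t^2 - t - 12) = (t + 3)*(t + 4)*(t - 4)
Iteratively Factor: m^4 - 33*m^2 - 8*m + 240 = (m - 5)*(m^3 + 5*m^2 - 8*m - 48) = (m - 5)*(m + 4)*(m^2 + m - 12) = (m - 5)*(m + 4)^2*(m - 3)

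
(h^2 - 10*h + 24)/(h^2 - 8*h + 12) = (h - 4)/(h - 2)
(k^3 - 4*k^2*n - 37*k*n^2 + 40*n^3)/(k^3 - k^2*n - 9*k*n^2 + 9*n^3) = (k^2 - 3*k*n - 40*n^2)/(k^2 - 9*n^2)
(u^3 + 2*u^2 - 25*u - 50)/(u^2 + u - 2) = (u^2 - 25)/(u - 1)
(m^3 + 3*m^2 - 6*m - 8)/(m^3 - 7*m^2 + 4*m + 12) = (m + 4)/(m - 6)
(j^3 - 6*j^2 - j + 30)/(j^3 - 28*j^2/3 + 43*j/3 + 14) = 3*(j^2 - 3*j - 10)/(3*j^2 - 19*j - 14)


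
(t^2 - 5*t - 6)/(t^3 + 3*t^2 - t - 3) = (t - 6)/(t^2 + 2*t - 3)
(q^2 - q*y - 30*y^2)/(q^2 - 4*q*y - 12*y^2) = (q + 5*y)/(q + 2*y)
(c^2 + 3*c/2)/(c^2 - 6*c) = (c + 3/2)/(c - 6)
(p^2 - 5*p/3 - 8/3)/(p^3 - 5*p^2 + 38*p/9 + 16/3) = 3*(p + 1)/(3*p^2 - 7*p - 6)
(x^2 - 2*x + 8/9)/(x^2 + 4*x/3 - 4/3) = (x - 4/3)/(x + 2)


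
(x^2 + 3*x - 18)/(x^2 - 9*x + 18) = (x + 6)/(x - 6)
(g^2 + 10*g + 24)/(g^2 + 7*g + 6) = (g + 4)/(g + 1)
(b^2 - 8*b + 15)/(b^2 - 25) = (b - 3)/(b + 5)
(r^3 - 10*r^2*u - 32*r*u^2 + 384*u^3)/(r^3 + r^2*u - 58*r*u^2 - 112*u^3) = (r^2 - 2*r*u - 48*u^2)/(r^2 + 9*r*u + 14*u^2)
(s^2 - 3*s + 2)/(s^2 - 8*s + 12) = (s - 1)/(s - 6)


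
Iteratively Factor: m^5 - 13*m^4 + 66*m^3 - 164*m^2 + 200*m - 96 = (m - 3)*(m^4 - 10*m^3 + 36*m^2 - 56*m + 32) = (m - 3)*(m - 2)*(m^3 - 8*m^2 + 20*m - 16) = (m - 3)*(m - 2)^2*(m^2 - 6*m + 8) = (m - 3)*(m - 2)^3*(m - 4)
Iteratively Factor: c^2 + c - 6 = (c - 2)*(c + 3)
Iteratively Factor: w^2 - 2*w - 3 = (w + 1)*(w - 3)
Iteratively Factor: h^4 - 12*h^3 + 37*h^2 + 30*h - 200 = (h - 4)*(h^3 - 8*h^2 + 5*h + 50) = (h - 4)*(h + 2)*(h^2 - 10*h + 25) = (h - 5)*(h - 4)*(h + 2)*(h - 5)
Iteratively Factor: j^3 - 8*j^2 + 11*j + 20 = (j - 5)*(j^2 - 3*j - 4) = (j - 5)*(j + 1)*(j - 4)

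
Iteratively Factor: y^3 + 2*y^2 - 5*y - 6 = (y - 2)*(y^2 + 4*y + 3) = (y - 2)*(y + 3)*(y + 1)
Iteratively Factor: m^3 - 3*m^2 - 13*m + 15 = (m + 3)*(m^2 - 6*m + 5) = (m - 1)*(m + 3)*(m - 5)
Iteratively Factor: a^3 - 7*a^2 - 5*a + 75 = (a - 5)*(a^2 - 2*a - 15) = (a - 5)*(a + 3)*(a - 5)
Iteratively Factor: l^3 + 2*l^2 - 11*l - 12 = (l - 3)*(l^2 + 5*l + 4) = (l - 3)*(l + 1)*(l + 4)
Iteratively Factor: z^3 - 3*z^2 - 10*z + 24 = (z - 4)*(z^2 + z - 6) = (z - 4)*(z - 2)*(z + 3)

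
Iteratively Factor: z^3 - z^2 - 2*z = (z - 2)*(z^2 + z) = z*(z - 2)*(z + 1)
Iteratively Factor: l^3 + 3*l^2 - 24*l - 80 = (l - 5)*(l^2 + 8*l + 16) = (l - 5)*(l + 4)*(l + 4)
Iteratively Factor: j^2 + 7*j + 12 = (j + 4)*(j + 3)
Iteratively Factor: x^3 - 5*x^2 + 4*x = (x - 1)*(x^2 - 4*x) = (x - 4)*(x - 1)*(x)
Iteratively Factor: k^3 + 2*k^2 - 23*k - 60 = (k - 5)*(k^2 + 7*k + 12) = (k - 5)*(k + 3)*(k + 4)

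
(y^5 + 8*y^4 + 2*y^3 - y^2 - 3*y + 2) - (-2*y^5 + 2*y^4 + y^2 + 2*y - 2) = 3*y^5 + 6*y^4 + 2*y^3 - 2*y^2 - 5*y + 4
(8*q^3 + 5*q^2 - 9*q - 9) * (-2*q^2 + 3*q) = -16*q^5 + 14*q^4 + 33*q^3 - 9*q^2 - 27*q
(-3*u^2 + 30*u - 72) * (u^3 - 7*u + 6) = -3*u^5 + 30*u^4 - 51*u^3 - 228*u^2 + 684*u - 432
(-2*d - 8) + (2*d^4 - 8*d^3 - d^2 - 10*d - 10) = 2*d^4 - 8*d^3 - d^2 - 12*d - 18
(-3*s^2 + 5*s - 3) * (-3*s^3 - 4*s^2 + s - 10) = 9*s^5 - 3*s^4 - 14*s^3 + 47*s^2 - 53*s + 30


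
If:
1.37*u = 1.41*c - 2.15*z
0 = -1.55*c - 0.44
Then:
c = -0.28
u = -1.56934306569343*z - 0.292159171179656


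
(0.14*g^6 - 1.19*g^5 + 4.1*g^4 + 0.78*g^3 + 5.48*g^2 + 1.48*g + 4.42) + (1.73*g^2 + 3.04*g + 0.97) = 0.14*g^6 - 1.19*g^5 + 4.1*g^4 + 0.78*g^3 + 7.21*g^2 + 4.52*g + 5.39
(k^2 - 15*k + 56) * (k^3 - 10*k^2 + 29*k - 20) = k^5 - 25*k^4 + 235*k^3 - 1015*k^2 + 1924*k - 1120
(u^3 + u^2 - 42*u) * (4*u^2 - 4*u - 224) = 4*u^5 - 396*u^3 - 56*u^2 + 9408*u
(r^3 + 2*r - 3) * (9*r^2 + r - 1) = 9*r^5 + r^4 + 17*r^3 - 25*r^2 - 5*r + 3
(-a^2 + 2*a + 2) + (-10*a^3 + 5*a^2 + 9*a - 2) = -10*a^3 + 4*a^2 + 11*a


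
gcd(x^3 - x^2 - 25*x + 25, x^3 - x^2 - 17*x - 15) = x - 5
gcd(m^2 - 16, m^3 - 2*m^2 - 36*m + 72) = 1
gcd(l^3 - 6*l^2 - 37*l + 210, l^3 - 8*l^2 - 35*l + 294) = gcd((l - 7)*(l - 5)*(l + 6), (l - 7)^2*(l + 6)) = l^2 - l - 42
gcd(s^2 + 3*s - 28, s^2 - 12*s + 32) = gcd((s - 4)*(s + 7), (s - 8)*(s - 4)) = s - 4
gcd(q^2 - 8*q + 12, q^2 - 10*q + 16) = q - 2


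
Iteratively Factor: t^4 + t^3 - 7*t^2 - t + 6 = (t + 3)*(t^3 - 2*t^2 - t + 2) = (t - 1)*(t + 3)*(t^2 - t - 2) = (t - 2)*(t - 1)*(t + 3)*(t + 1)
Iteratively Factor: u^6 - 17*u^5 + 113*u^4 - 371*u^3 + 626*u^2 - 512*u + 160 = (u - 2)*(u^5 - 15*u^4 + 83*u^3 - 205*u^2 + 216*u - 80) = (u - 2)*(u - 1)*(u^4 - 14*u^3 + 69*u^2 - 136*u + 80) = (u - 4)*(u - 2)*(u - 1)*(u^3 - 10*u^2 + 29*u - 20) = (u - 4)*(u - 2)*(u - 1)^2*(u^2 - 9*u + 20) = (u - 4)^2*(u - 2)*(u - 1)^2*(u - 5)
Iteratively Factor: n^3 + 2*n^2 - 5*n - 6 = (n - 2)*(n^2 + 4*n + 3) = (n - 2)*(n + 1)*(n + 3)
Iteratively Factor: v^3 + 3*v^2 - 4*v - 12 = (v + 3)*(v^2 - 4) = (v - 2)*(v + 3)*(v + 2)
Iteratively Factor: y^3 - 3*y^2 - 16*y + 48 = (y - 3)*(y^2 - 16) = (y - 4)*(y - 3)*(y + 4)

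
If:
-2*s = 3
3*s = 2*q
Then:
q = -9/4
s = -3/2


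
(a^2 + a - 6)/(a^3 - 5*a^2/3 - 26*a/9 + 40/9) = 9*(a + 3)/(9*a^2 + 3*a - 20)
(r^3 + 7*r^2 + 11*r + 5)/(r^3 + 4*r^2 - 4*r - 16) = (r^3 + 7*r^2 + 11*r + 5)/(r^3 + 4*r^2 - 4*r - 16)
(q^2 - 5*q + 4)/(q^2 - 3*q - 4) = (q - 1)/(q + 1)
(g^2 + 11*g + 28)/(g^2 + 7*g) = (g + 4)/g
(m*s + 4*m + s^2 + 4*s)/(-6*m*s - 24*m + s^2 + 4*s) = (m + s)/(-6*m + s)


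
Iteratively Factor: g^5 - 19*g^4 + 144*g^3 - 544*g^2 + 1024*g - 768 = (g - 4)*(g^4 - 15*g^3 + 84*g^2 - 208*g + 192) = (g - 4)^2*(g^3 - 11*g^2 + 40*g - 48) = (g - 4)^3*(g^2 - 7*g + 12) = (g - 4)^4*(g - 3)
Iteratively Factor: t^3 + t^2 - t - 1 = (t - 1)*(t^2 + 2*t + 1) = (t - 1)*(t + 1)*(t + 1)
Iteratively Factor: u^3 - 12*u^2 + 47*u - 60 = (u - 5)*(u^2 - 7*u + 12) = (u - 5)*(u - 3)*(u - 4)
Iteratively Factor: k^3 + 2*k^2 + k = (k + 1)*(k^2 + k) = (k + 1)^2*(k)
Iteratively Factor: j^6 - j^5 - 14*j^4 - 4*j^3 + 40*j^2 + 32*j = (j + 2)*(j^5 - 3*j^4 - 8*j^3 + 12*j^2 + 16*j) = j*(j + 2)*(j^4 - 3*j^3 - 8*j^2 + 12*j + 16) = j*(j + 2)^2*(j^3 - 5*j^2 + 2*j + 8) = j*(j - 4)*(j + 2)^2*(j^2 - j - 2) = j*(j - 4)*(j - 2)*(j + 2)^2*(j + 1)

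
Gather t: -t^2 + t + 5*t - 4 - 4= -t^2 + 6*t - 8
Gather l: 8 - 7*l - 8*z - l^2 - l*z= -l^2 + l*(-z - 7) - 8*z + 8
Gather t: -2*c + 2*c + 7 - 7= 0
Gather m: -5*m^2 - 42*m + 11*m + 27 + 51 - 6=-5*m^2 - 31*m + 72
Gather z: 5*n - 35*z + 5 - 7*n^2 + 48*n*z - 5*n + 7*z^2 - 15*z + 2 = -7*n^2 + 7*z^2 + z*(48*n - 50) + 7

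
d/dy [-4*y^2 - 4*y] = -8*y - 4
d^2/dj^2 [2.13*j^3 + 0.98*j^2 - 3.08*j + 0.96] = 12.78*j + 1.96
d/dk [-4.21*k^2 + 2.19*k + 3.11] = 2.19 - 8.42*k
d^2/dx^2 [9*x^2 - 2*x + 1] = 18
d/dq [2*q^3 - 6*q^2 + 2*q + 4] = 6*q^2 - 12*q + 2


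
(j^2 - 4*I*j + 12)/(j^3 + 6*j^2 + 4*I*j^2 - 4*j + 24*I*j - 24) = (j - 6*I)/(j^2 + 2*j*(3 + I) + 12*I)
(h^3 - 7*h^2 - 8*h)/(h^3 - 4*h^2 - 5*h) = (h - 8)/(h - 5)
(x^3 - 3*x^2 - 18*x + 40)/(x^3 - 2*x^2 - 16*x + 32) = (x - 5)/(x - 4)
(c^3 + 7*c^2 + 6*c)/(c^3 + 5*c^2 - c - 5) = c*(c + 6)/(c^2 + 4*c - 5)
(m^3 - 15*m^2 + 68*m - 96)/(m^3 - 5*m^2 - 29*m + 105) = (m^2 - 12*m + 32)/(m^2 - 2*m - 35)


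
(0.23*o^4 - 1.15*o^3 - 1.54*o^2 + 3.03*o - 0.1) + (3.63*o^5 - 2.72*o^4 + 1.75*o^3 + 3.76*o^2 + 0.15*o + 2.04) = 3.63*o^5 - 2.49*o^4 + 0.6*o^3 + 2.22*o^2 + 3.18*o + 1.94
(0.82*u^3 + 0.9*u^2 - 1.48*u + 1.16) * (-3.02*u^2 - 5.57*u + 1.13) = -2.4764*u^5 - 7.2854*u^4 + 0.383199999999999*u^3 + 5.7574*u^2 - 8.1336*u + 1.3108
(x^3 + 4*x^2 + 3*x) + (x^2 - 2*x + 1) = x^3 + 5*x^2 + x + 1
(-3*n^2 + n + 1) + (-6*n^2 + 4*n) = -9*n^2 + 5*n + 1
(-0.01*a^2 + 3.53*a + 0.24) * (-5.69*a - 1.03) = 0.0569*a^3 - 20.0754*a^2 - 5.0015*a - 0.2472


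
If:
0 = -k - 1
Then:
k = -1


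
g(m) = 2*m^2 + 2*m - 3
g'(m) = 4*m + 2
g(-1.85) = 0.14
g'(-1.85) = -5.40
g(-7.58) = 96.75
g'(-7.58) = -28.32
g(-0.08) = -3.15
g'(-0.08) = 1.68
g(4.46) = 45.70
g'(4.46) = 19.84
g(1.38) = 3.57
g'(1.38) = 7.52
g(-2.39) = 3.64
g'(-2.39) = -7.56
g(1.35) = 3.34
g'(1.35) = 7.40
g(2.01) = 9.10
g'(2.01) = 10.04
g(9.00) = 177.00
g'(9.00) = 38.00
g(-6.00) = 57.00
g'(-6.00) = -22.00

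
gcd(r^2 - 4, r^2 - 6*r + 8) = r - 2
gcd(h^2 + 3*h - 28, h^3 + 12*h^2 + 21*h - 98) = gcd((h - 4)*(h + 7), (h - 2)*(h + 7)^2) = h + 7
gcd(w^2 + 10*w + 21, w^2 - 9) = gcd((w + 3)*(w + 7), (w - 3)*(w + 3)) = w + 3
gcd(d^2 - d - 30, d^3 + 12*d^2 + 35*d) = d + 5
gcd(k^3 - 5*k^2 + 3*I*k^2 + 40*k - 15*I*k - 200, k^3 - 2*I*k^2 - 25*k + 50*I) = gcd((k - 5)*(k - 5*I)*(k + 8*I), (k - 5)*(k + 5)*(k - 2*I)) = k - 5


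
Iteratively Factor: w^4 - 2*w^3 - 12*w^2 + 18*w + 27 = (w + 1)*(w^3 - 3*w^2 - 9*w + 27) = (w - 3)*(w + 1)*(w^2 - 9) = (w - 3)^2*(w + 1)*(w + 3)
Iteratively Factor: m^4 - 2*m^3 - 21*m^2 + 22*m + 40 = (m - 5)*(m^3 + 3*m^2 - 6*m - 8) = (m - 5)*(m + 4)*(m^2 - m - 2) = (m - 5)*(m - 2)*(m + 4)*(m + 1)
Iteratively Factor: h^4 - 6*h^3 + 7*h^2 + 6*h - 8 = (h + 1)*(h^3 - 7*h^2 + 14*h - 8) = (h - 4)*(h + 1)*(h^2 - 3*h + 2) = (h - 4)*(h - 2)*(h + 1)*(h - 1)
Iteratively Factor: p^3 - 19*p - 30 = (p - 5)*(p^2 + 5*p + 6) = (p - 5)*(p + 3)*(p + 2)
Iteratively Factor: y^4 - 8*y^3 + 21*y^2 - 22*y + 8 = (y - 1)*(y^3 - 7*y^2 + 14*y - 8) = (y - 4)*(y - 1)*(y^2 - 3*y + 2) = (y - 4)*(y - 1)^2*(y - 2)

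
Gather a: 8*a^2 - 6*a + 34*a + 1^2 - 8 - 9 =8*a^2 + 28*a - 16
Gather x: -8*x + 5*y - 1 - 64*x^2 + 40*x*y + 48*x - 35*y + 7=-64*x^2 + x*(40*y + 40) - 30*y + 6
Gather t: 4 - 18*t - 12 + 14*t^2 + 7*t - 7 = 14*t^2 - 11*t - 15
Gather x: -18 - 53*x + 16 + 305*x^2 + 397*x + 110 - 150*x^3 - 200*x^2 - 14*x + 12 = -150*x^3 + 105*x^2 + 330*x + 120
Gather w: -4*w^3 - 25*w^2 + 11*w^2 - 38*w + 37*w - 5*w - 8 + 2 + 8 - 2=-4*w^3 - 14*w^2 - 6*w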